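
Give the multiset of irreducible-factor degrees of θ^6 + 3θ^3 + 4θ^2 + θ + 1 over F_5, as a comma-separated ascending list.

Write g(θ) = θ^6 + 3θ^3 + 4θ^2 + θ + 1.
Roots in F_5: g(0) = 1; g(1) = 0 → root; g(2) = 2; g(3) = 0 → root; g(4) = 2.
Linear factors from roots: (θ + 4), (θ + 2).
Complete factorization: g(θ) = (θ + 2)·(θ + 4)·(θ^2 + 2)·(θ^2 + 4θ + 1).
Factor degrees with multiplicity: 1 + 1 + 2 + 2 = 6.

1, 1, 2, 2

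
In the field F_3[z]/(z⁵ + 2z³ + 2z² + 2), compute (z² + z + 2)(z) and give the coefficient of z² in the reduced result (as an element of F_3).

1

Multiply in F_3[z]: (z² + z + 2)·(z) = z³ + z² + 2z.
Reduced: z³ + z² + 2z.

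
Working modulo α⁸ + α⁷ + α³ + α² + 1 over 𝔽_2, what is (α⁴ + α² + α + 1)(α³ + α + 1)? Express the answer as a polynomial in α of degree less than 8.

α^7 + 1

Multiply in 𝔽_2[α]: (α⁴ + α² + α + 1)·(α³ + α + 1) = α⁷ + 1.
Reduced: α⁷ + 1.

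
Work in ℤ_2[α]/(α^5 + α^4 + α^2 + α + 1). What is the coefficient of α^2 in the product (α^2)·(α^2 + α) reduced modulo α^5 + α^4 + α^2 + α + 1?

Multiply in ℤ_2[α]: (α^2)·(α^2 + α) = α^4 + α^3.
Reduced: α^4 + α^3.

0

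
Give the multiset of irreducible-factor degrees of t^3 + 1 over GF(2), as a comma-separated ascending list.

1, 2

Write g(t) = t^3 + 1.
Roots in GF(2): g(0) = 1; g(1) = 0 → root.
Linear factors from roots: (t + 1).
Complete factorization: g(t) = (t + 1)·(t^2 + t + 1).
Factor degrees with multiplicity: 1 + 2 = 3.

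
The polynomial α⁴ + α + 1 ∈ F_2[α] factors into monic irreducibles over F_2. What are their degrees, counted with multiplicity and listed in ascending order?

Write f(α) = α⁴ + α + 1.
Roots in F_2: f(0) = 1; f(1) = 1.
Complete factorization: f(α) = (α⁴ + α + 1).
Factor degrees with multiplicity: 4 = 4.

4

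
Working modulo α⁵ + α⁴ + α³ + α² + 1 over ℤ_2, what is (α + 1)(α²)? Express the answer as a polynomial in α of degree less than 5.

Multiply in ℤ_2[α]: (α + 1)·(α²) = α³ + α².
Reduced: α³ + α².

α^3 + α^2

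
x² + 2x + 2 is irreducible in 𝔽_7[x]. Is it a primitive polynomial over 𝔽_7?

Write f(x) = x² + 2x + 2.
|GF(7^2)^×| = 7^2 − 1 = 48. Prime factorization: 48 = 2^4·3.
f is primitive ⇔ x has order 48 in GF(7)[x]/(f), i.e. x^(48/q) ≠ 1 for each prime q | 48.
x^(24) mod f = 1
x^(16) mod f = 4.
Since x^(24) = 1, the order of x divides 24 < 48; not primitive.

No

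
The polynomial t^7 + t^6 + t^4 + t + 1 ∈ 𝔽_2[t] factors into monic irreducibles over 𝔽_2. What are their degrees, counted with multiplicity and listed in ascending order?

Write f(t) = t^7 + t^6 + t^4 + t + 1.
Roots in 𝔽_2: f(0) = 1; f(1) = 1.
Complete factorization: f(t) = (t^7 + t^6 + t^4 + t + 1).
Factor degrees with multiplicity: 7 = 7.

7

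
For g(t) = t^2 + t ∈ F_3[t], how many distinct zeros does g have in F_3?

2

Evaluate at each of the 3 elements of F_3:
g(0) = 0 → root; g(1) = 2; g(2) = 0 → root.
Roots: {0, 2}.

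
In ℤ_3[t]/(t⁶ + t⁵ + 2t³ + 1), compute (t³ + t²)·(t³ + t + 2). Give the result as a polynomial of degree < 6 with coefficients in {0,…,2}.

Multiply in ℤ_3[t]: (t³ + t²)·(t³ + t + 2) = t⁶ + t⁵ + t⁴ + 2t².
Reduce using t⁶ ≡ 2t⁵ + t³ + 2 (mod t⁶ + t⁵ + 2t³ + 1).
Reduced: t⁴ + t³ + 2t² + 2.

t^4 + t^3 + 2t^2 + 2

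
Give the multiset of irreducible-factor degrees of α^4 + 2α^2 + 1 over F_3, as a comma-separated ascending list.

2, 2

Write h(α) = α^4 + 2α^2 + 1.
Roots in F_3: h(0) = 1; h(1) = 1; h(2) = 1.
Complete factorization: h(α) = (α^2 + 1)^2.
Factor degrees with multiplicity: 2 + 2 = 4.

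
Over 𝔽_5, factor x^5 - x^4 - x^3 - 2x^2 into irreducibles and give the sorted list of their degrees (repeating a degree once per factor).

Write h(x) = x^5 - x^4 - x^3 - 2x^2.
Roots in 𝔽_5: h(0) = 0 → root; h(1) = 2; h(2) = 0 → root; h(3) = 2; h(4) = 2.
Linear factors from roots: (x), (x - 2).
Complete factorization: h(x) = (x - 2)·(x)^2·(x^2 + x + 1).
Factor degrees with multiplicity: 1 + 1 + 1 + 2 = 5.

1, 1, 1, 2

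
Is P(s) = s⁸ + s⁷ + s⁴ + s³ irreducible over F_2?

Check for roots in F_2: P(0) = 0 → root; P(1) = 0 → root.
P(0) = 0, so (s) divides P(s); P is reducible.

No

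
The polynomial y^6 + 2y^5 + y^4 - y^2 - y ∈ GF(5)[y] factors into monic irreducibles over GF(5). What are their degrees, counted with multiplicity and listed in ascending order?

Write h(y) = y^6 + 2y^5 + y^4 - y^2 - y.
Roots in GF(5): h(0) = 0 → root; h(1) = 2; h(2) = 3; h(3) = 4; h(4) = 0 → root.
Linear factors from roots: (y), (y + 1).
Complete factorization: h(y) = (y)·(y + 1)·(y^4 + y^3 - 1).
Factor degrees with multiplicity: 1 + 1 + 4 = 6.

1, 1, 4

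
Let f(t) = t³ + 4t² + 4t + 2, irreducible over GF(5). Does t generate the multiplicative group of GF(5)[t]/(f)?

|GF(5^3)^×| = 5^3 − 1 = 124. Prime factorization: 124 = 2^2·31.
f is primitive ⇔ t has order 124 in GF(5)[t]/(f), i.e. t^(124/q) ≠ 1 for each prime q | 124.
t^(62) mod f = 4.
t^(4) mod f = 2t² + 4t + 3.
None equal 1, so t has full order 124; f is primitive.

Yes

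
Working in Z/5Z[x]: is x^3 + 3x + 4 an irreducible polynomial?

Write g(x) = x^3 + 3x + 4.
Check for roots in Z/5Z: g(0) = 4; g(1) = 3; g(2) = 3; g(3) = 0 → root; g(4) = 0 → root.
g(3) = 0, so (x − 3) divides g(x); g is reducible.

No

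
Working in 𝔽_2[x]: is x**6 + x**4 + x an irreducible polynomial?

Write m(x) = x**6 + x**4 + x.
Check for roots in 𝔽_2: m(0) = 0 → root; m(1) = 1.
m(0) = 0, so (x) divides m(x); m is reducible.

No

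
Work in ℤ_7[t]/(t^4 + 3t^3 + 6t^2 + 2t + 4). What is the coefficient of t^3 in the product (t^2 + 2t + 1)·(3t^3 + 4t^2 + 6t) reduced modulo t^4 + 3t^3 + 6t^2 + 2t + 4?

3

Multiply in ℤ_7[t]: (t^2 + 2t + 1)·(3t^3 + 4t^2 + 6t) = 3t^5 + 3t^4 + 3t^3 + 2t^2 + 6t.
Reduce using t^4 ≡ 4t^3 + t^2 + 5t + 3 (mod t^4 + 3t^3 + 6t^2 + 2t + 4).
Reduced: 3t^3 + 4t^2 + 6t + 3.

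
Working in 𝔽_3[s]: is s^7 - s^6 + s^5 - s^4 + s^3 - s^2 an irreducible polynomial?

Write m(s) = s^7 - s^6 + s^5 - s^4 + s^3 - s^2.
Check for roots in 𝔽_3: m(0) = 0 → root; m(1) = 0 → root; m(2) = 0 → root.
m(0) = 0, so (s) divides m(s); m is reducible.

No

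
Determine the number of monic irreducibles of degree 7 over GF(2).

18

x^(2^7) − x is the product of all monic irreducibles of degree dividing 7; Möbius inversion gives N = (1/7) Σ μ(7/d)·2^d.
Divisors of 7: 1, 7; μ(7/d) for each: -1, 1.
Σ = − 2^1 + 2^7 = 126.
N = 126/7 = 18.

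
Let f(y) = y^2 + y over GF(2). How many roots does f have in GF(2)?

Evaluate at each of the 2 elements of GF(2):
f(0) = 0 → root; f(1) = 0 → root.
Roots: {0, 1}.

2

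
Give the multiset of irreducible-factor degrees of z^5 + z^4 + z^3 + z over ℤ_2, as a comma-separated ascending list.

Write g(z) = z^5 + z^4 + z^3 + z.
Roots in ℤ_2: g(0) = 0 → root; g(1) = 0 → root.
Linear factors from roots: (z), (z + 1).
Complete factorization: g(z) = (z)·(z + 1)·(z^3 + z + 1).
Factor degrees with multiplicity: 1 + 1 + 3 = 5.

1, 1, 3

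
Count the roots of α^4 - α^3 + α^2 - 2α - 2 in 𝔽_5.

1

Write h(α) = α^4 - α^3 + α^2 - 2α - 2.
Evaluate at each of the 5 elements of 𝔽_5:
h(0) = 3; h(1) = 2; h(2) = 1; h(3) = 0 → root; h(4) = 3.
Roots: {3}.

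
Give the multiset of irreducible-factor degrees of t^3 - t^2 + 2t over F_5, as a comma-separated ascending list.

1, 2

Write g(t) = t^3 - t^2 + 2t.
Roots in F_5: g(0) = 0 → root; g(1) = 2; g(2) = 3; g(3) = 4; g(4) = 1.
Linear factors from roots: (t).
Complete factorization: g(t) = (t)·(t^2 - t + 2).
Factor degrees with multiplicity: 1 + 2 = 3.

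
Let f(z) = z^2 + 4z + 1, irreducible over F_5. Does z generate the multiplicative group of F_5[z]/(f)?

|GF(5^2)^×| = 5^2 − 1 = 24. Prime factorization: 24 = 2^3·3.
f is primitive ⇔ z has order 24 in GF(5)[z]/(f), i.e. z^(24/q) ≠ 1 for each prime q | 24.
z^(12) mod f = 1
z^(8) mod f = z + 4.
Since z^(12) = 1, the order of z divides 12 < 24; not primitive.

No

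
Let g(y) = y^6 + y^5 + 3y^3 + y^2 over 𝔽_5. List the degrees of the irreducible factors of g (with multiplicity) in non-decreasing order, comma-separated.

Roots in 𝔽_5: g(0) = 0 → root; g(1) = 1; g(2) = 4; g(3) = 2; g(4) = 3.
Linear factors from roots: (y).
Complete factorization: g(y) = (y)^2·(y^2 + 3)·(y^2 + y + 2).
Factor degrees with multiplicity: 1 + 1 + 2 + 2 = 6.

1, 1, 2, 2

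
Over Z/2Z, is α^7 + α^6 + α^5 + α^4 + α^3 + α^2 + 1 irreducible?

Write g(α) = α^7 + α^6 + α^5 + α^4 + α^3 + α^2 + 1.
Check for roots in Z/2Z: g(0) = 1; g(1) = 1.
No roots, so no linear factors.
Monic irreducibles of degree 2 over GF(2): α^2 + α + 1.
None of them divide g (all give nonzero remainder).
Monic irreducibles of degree 3 over GF(2): α^3 + α + 1, α^3 + α^2 + 1.
None of them divide g (all give nonzero remainder).
No irreducible factor of degree ≤ 3 exists, so g is irreducible over GF(2).

Yes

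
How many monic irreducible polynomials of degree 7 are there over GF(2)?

The number of monic irreducibles of degree 7 over GF(2) is (1/7)·Σ_{d∣7} μ(7/d) 2^d.
Divisors of 7: 1, 7; μ(7/d) for each: -1, 1.
Σ = − 2^1 + 2^7 = 126.
N = 126/7 = 18.

18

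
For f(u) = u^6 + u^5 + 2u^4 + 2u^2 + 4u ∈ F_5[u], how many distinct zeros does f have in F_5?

3

Evaluate at each of the 5 elements of F_5:
f(0) = 0 → root; f(1) = 0 → root; f(2) = 4; f(3) = 4; f(4) = 0 → root.
Roots: {0, 1, 4}.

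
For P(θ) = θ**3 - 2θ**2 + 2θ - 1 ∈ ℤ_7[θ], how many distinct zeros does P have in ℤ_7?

3

Evaluate at each of the 7 elements of ℤ_7:
P(0) = 6; P(1) = 0 → root; P(2) = 3; P(3) = 0 → root; P(4) = 4; P(5) = 0 → root; P(6) = 1.
Roots: {1, 3, 5}.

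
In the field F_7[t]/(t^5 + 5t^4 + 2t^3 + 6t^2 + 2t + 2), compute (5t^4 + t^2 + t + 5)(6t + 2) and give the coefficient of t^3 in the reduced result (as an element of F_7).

2

Multiply in F_7[t]: (5t^4 + t^2 + t + 5)·(6t + 2) = 2t^5 + 3t^4 + 6t^3 + t^2 + 4t + 3.
Reduce using t^5 ≡ 2t^4 + 5t^3 + t^2 + 5t + 5 (mod t^5 + 5t^4 + 2t^3 + 6t^2 + 2t + 2).
Reduced: 2t^3 + 3t^2 + 6.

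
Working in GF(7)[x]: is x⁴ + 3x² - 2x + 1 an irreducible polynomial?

No

Write f(x) = x⁴ + 3x² - 2x + 1.
Check for roots in GF(7): f(0) = 1; f(1) = 3; f(2) = 4; f(3) = 5; f(4) = 3; f(5) = 5; f(6) = 0 → root.
f(6) = 0, so (x − 6) divides f(x); f is reducible.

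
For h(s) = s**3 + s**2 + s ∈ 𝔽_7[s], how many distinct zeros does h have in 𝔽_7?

3

Evaluate at each of the 7 elements of 𝔽_7:
h(0) = 0 → root; h(1) = 3; h(2) = 0 → root; h(3) = 4; h(4) = 0 → root; h(5) = 1; h(6) = 6.
Roots: {0, 2, 4}.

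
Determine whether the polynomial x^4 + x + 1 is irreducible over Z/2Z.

Write f(x) = x^4 + x + 1.
Check for roots in Z/2Z: f(0) = 1; f(1) = 1.
No roots, so no linear factors.
Monic irreducibles of degree 2 over GF(2): x^2 + x + 1.
None of them divide f (all give nonzero remainder).
No irreducible factor of degree ≤ 2 exists, so f is irreducible over GF(2).

Yes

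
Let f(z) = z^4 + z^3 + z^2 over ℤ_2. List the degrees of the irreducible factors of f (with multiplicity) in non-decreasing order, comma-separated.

Roots in ℤ_2: f(0) = 0 → root; f(1) = 1.
Linear factors from roots: (z).
Complete factorization: f(z) = (z)^2·(z^2 + z + 1).
Factor degrees with multiplicity: 1 + 1 + 2 = 4.

1, 1, 2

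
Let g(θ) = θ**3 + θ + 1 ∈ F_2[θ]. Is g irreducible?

Yes

Check for roots in F_2: g(0) = 1; g(1) = 1.
No roots. A degree-3 polynomial over a field with no linear factor is irreducible.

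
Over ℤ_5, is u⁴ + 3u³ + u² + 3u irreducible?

Write m(u) = u⁴ + 3u³ + u² + 3u.
Check for roots in ℤ_5: m(0) = 0 → root; m(1) = 3; m(2) = 0 → root; m(3) = 0 → root; m(4) = 1.
m(0) = 0, so (u) divides m(u); m is reducible.

No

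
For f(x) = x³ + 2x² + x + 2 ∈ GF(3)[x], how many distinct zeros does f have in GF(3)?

1

Evaluate at each of the 3 elements of GF(3):
f(0) = 2; f(1) = 0 → root; f(2) = 2.
Roots: {1}.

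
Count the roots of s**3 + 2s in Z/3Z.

3

Write h(s) = s**3 + 2s.
Evaluate at each of the 3 elements of Z/3Z:
h(0) = 0 → root; h(1) = 0 → root; h(2) = 0 → root.
Roots: {0, 1, 2}.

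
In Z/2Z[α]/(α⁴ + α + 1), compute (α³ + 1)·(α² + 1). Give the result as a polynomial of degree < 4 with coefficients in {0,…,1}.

Multiply in Z/2Z[α]: (α³ + 1)·(α² + 1) = α⁵ + α³ + α² + 1.
Reduce using α⁴ ≡ α + 1 (mod α⁴ + α + 1).
Reduced: α³ + α + 1.

α^3 + α + 1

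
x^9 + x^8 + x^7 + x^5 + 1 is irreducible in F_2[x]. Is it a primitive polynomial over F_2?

Write f(x) = x^9 + x^8 + x^7 + x^5 + 1.
|GF(2^9)^×| = 2^9 − 1 = 511. Prime factorization: 511 = 7·73.
f is primitive ⇔ x has order 511 in GF(2)[x]/(f), i.e. x^(511/q) ≠ 1 for each prime q | 511.
x^(73) mod f = 1
x^(7) mod f = x^7.
Since x^(73) = 1, the order of x divides 73 < 511; not primitive.

No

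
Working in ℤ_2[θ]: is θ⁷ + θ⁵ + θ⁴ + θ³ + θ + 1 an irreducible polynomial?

Write f(θ) = θ⁷ + θ⁵ + θ⁴ + θ³ + θ + 1.
Check for roots in ℤ_2: f(0) = 1; f(1) = 0 → root.
f(1) = 0, so (θ − 1) divides f(θ); f is reducible.

No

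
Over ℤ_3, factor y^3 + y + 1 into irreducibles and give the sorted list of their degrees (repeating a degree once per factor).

Write h(y) = y^3 + y + 1.
Roots in ℤ_3: h(0) = 1; h(1) = 0 → root; h(2) = 2.
Linear factors from roots: (y + 2).
Complete factorization: h(y) = (y + 2)·(y^2 + y + 2).
Factor degrees with multiplicity: 1 + 2 = 3.

1, 2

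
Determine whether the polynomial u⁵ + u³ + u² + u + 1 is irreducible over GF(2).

Write f(u) = u⁵ + u³ + u² + u + 1.
Check for roots in GF(2): f(0) = 1; f(1) = 1.
No roots, so no linear factors.
Monic irreducibles of degree 2 over GF(2): u² + u + 1.
None of them divide f (all give nonzero remainder).
No irreducible factor of degree ≤ 2 exists, so f is irreducible over GF(2).

Yes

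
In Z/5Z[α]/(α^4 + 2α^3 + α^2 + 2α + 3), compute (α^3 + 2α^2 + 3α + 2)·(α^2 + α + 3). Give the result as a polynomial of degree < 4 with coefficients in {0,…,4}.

Multiply in Z/5Z[α]: (α^3 + 2α^2 + 3α + 2)·(α^2 + α + 3) = α^5 + 3α^4 + 3α^3 + α^2 + α + 1.
Reduce using α^4 ≡ 3α^3 + 4α^2 + 3α + 2 (mod α^4 + 2α^3 + α^2 + 2α + 3).
Reduced: 3α^2 + α + 3.

3α^2 + α + 3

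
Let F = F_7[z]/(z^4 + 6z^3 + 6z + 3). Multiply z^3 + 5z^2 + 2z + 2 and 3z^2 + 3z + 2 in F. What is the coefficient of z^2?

4

Multiply in F_7[z]: (z^3 + 5z^2 + 2z + 2)·(3z^2 + 3z + 2) = 3z^5 + 4z^4 + 2z^3 + z^2 + 3z + 4.
Reduce using z^4 ≡ z^3 + z + 4 (mod z^4 + 6z^3 + 6z + 3).
Reduced: 2z^3 + 4z^2 + z + 4.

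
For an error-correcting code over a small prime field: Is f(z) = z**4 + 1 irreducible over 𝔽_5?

No

Check for roots in 𝔽_5: f(0) = 1; f(1) = 2; f(2) = 2; f(3) = 2; f(4) = 2.
No roots, so no linear factors.
Degree-2 irreducible divisors: test the 10 monic irreducibles of degree 2 over GF(5).
z**2 + 2 divides f: f(z) = (z**2 + 2)·(z**2 + 3).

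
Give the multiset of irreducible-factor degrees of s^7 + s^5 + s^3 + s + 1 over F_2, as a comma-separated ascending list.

Write h(s) = s^7 + s^5 + s^3 + s + 1.
Roots in F_2: h(0) = 1; h(1) = 1.
Complete factorization: h(s) = (s^7 + s^5 + s^3 + s + 1).
Factor degrees with multiplicity: 7 = 7.

7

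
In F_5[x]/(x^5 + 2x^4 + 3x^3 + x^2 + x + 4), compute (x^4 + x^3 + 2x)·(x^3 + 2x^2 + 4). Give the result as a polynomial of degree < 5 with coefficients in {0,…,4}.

Multiply in F_5[x]: (x^4 + x^3 + 2x)·(x^3 + 2x^2 + 4) = x^7 + 3x^6 + 2x^5 + x^4 + 3x^3 + 3x.
Reduce using x^5 ≡ 3x^4 + 2x^3 + 4x^2 + 4x + 1 (mod x^5 + 2x^4 + 3x^3 + x^2 + x + 4).
Reduced: 3x^4 + 3x^2 + 2x + 2.

3x^4 + 3x^2 + 2x + 2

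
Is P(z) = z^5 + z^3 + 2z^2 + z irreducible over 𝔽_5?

Check for roots in 𝔽_5: P(0) = 0 → root; P(1) = 0 → root; P(2) = 0 → root; P(3) = 1; P(4) = 4.
P(0) = 0, so (z) divides P(z); P is reducible.

No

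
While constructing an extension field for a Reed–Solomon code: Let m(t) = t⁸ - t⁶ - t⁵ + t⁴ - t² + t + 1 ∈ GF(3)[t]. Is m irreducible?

Check for roots in GF(3): m(0) = 1; m(1) = 1; m(2) = 1.
No roots, so no linear factors.
Monic irreducibles of degree 2 over GF(3): t² + 1, t² + t - 1, t² - t - 1.
None of them divide m (all give nonzero remainder).
Degree-3 irreducible divisors: test the 8 monic irreducibles of degree 3 over GF(3).
None of them divide m (all give nonzero remainder).
Degree-4 irreducible divisors: test the 18 monic irreducibles of degree 4 over GF(3).
None of them divide m (all give nonzero remainder).
No irreducible factor of degree ≤ 4 exists, so m is irreducible over GF(3).

Yes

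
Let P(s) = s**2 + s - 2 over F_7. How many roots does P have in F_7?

2

Evaluate at each of the 7 elements of F_7:
P(0) = 5; P(1) = 0 → root; P(2) = 4; P(3) = 3; P(4) = 4; P(5) = 0 → root; P(6) = 5.
Roots: {1, 5}.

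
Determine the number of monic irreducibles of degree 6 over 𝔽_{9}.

88440

By the necklace-counting formula, N_9(6) = (1/6) Σ_{d|6} μ(6/d)·9^d.
Divisors of 6: 1, 2, 3, 6; μ(6/d) for each: 1, -1, -1, 1.
Σ = 9^1 − 9^2 − 9^3 + 9^6 = 530640.
N = 530640/6 = 88440.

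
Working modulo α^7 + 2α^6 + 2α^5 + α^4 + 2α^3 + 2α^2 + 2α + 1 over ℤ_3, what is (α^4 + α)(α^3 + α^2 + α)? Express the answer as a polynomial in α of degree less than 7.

Multiply in ℤ_3[α]: (α^4 + α)·(α^3 + α^2 + α) = α^7 + α^6 + α^5 + α^4 + α^3 + α^2.
Reduce using α^7 ≡ α^6 + α^5 + 2α^4 + α^3 + α^2 + α + 2 (mod α^7 + 2α^6 + 2α^5 + α^4 + 2α^3 + 2α^2 + 2α + 1).
Reduced: 2α^6 + 2α^5 + 2α^3 + 2α^2 + α + 2.

2α^6 + 2α^5 + 2α^3 + 2α^2 + α + 2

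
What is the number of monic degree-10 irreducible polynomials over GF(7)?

Gauss's count: N_{7}(10) = (1/10) Σ_{d|10} μ(10/d)·7^d.
Divisors of 10: 1, 2, 5, 10; μ(10/d) for each: 1, -1, -1, 1.
Σ = 7^1 − 7^2 − 7^5 + 7^10 = 282458400.
N = 282458400/10 = 28245840.

28245840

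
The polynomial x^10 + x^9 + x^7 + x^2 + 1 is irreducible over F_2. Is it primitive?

Write f(x) = x^10 + x^9 + x^7 + x^2 + 1.
|GF(2^10)^×| = 2^10 − 1 = 1023. Prime factorization: 1023 = 3·11·31.
f is primitive ⇔ x has order 1023 in GF(2)[x]/(f), i.e. x^(1023/q) ≠ 1 for each prime q | 1023.
x^(341) mod f = x^8 + x^5.
x^(93) mod f = 1
x^(33) mod f = x^9 + 1.
Since x^(93) = 1, the order of x divides 93 < 1023; not primitive.

No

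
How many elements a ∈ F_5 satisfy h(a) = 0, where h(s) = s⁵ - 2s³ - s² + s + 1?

Evaluate at each of the 5 elements of F_5:
h(0) = 1; h(1) = 0 → root; h(2) = 0 → root; h(3) = 4; h(4) = 0 → root.
Roots: {1, 2, 4}.

3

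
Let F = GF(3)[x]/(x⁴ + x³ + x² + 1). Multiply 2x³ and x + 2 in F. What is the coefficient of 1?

Multiply in GF(3)[x]: (2x³)·(x + 2) = 2x⁴ + x³.
Reduce using x⁴ ≡ 2x³ + 2x² + 2 (mod x⁴ + x³ + x² + 1).
Reduced: 2x³ + x² + 1.

1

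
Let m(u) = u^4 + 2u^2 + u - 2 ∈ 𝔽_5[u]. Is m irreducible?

Check for roots in 𝔽_5: m(0) = 3; m(1) = 2; m(2) = 4; m(3) = 0 → root; m(4) = 0 → root.
m(3) = 0, so (u − 3) divides m(u); m is reducible.

No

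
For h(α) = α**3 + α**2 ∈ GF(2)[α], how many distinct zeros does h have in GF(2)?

2

Evaluate at each of the 2 elements of GF(2):
h(0) = 0 → root; h(1) = 0 → root.
Roots: {0, 1}.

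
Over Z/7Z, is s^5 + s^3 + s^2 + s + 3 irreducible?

No

Write P(s) = s^5 + s^3 + s^2 + s + 3.
Check for roots in Z/7Z: P(0) = 3; P(1) = 0 → root; P(2) = 0 → root; P(3) = 5; P(4) = 5; P(5) = 0 → root; P(6) = 1.
P(1) = 0, so (s − 1) divides P(s); P is reducible.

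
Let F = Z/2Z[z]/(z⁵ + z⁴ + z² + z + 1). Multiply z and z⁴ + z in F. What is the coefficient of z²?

Multiply in Z/2Z[z]: (z)·(z⁴ + z) = z⁵ + z².
Reduce using z⁵ ≡ z⁴ + z² + z + 1 (mod z⁵ + z⁴ + z² + z + 1).
Reduced: z⁴ + z + 1.

0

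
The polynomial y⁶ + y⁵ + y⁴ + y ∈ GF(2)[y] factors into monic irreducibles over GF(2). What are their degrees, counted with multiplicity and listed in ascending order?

1, 1, 1, 3

Write g(y) = y⁶ + y⁵ + y⁴ + y.
Roots in GF(2): g(0) = 0 → root; g(1) = 0 → root.
Linear factors from roots: (y), (y + 1).
Complete factorization: g(y) = (y)·(y + 1)^2·(y³ + y² + 1).
Factor degrees with multiplicity: 1 + 1 + 1 + 3 = 6.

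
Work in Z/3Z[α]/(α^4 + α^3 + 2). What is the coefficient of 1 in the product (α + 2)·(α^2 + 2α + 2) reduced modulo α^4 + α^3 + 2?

1

Multiply in Z/3Z[α]: (α + 2)·(α^2 + 2α + 2) = α^3 + α^2 + 1.
Reduced: α^3 + α^2 + 1.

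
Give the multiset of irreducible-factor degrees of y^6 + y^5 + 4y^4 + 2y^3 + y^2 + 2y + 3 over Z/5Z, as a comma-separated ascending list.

6

Write f(y) = y^6 + y^5 + 4y^4 + 2y^3 + y^2 + 2y + 3.
Roots in Z/5Z: f(0) = 3; f(1) = 4; f(2) = 2; f(3) = 3; f(4) = 4.
Complete factorization: f(y) = (y^6 + y^5 + 4y^4 + 2y^3 + y^2 + 2y + 3).
Factor degrees with multiplicity: 6 = 6.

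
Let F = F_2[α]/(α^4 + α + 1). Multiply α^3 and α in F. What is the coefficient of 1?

Multiply in F_2[α]: (α^3)·(α) = α^4.
Reduce using α^4 ≡ α + 1 (mod α^4 + α + 1).
Reduced: α + 1.

1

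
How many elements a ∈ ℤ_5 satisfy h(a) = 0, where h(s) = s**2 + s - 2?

2

Evaluate at each of the 5 elements of ℤ_5:
h(0) = 3; h(1) = 0 → root; h(2) = 4; h(3) = 0 → root; h(4) = 3.
Roots: {1, 3}.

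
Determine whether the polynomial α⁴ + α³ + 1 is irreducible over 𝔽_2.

Yes

Write h(α) = α⁴ + α³ + 1.
Check for roots in 𝔽_2: h(0) = 1; h(1) = 1.
No roots, so no linear factors.
Monic irreducibles of degree 2 over GF(2): α² + α + 1.
None of them divide h (all give nonzero remainder).
No irreducible factor of degree ≤ 2 exists, so h is irreducible over GF(2).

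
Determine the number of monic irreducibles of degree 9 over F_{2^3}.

By the necklace-counting formula, N_8(9) = (1/9) Σ_{d|9} μ(9/d)·8^d.
Divisors of 9: 1, 3, 9; μ(9/d) for each: 0, -1, 1.
Σ = − 8^3 + 8^9 = 134217216.
N = 134217216/9 = 14913024.

14913024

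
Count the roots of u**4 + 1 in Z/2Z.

1

Write h(u) = u**4 + 1.
Evaluate at each of the 2 elements of Z/2Z:
h(0) = 1; h(1) = 0 → root.
Roots: {1}.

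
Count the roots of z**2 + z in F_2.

2

Write P(z) = z**2 + z.
Evaluate at each of the 2 elements of F_2:
P(0) = 0 → root; P(1) = 0 → root.
Roots: {0, 1}.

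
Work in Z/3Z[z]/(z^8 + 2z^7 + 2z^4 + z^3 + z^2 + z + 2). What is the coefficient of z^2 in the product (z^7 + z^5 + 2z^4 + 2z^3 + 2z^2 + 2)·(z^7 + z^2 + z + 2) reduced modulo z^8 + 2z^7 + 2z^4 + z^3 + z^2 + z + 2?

1

Multiply in Z/3Z[z]: (z^7 + z^5 + 2z^4 + 2z^3 + 2z^2 + 2)·(z^7 + z^2 + z + 2) = z^14 + z^12 + 2z^11 + 2z^10 + z^8 + 2z^7 + 2z^4 + 2z + 1.
Reduce using z^8 ≡ z^7 + z^4 + 2z^3 + 2z^2 + 2z + 1 (mod z^8 + 2z^7 + 2z^4 + z^3 + z^2 + z + 2).
Reduced: z^7 + z^6 + z^5 + z^2 + z.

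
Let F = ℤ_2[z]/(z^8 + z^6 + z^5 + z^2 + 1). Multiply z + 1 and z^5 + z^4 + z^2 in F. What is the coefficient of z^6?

1

Multiply in ℤ_2[z]: (z + 1)·(z^5 + z^4 + z^2) = z^6 + z^4 + z^3 + z^2.
Reduced: z^6 + z^4 + z^3 + z^2.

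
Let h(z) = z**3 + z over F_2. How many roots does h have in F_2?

Evaluate at each of the 2 elements of F_2:
h(0) = 0 → root; h(1) = 0 → root.
Roots: {0, 1}.

2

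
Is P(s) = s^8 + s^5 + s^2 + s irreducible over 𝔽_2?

No

Check for roots in 𝔽_2: P(0) = 0 → root; P(1) = 0 → root.
P(0) = 0, so (s) divides P(s); P is reducible.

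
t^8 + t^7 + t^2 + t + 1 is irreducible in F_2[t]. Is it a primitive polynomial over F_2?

Yes

Write f(t) = t^8 + t^7 + t^2 + t + 1.
|GF(2^8)^×| = 2^8 − 1 = 255. Prime factorization: 255 = 3·5·17.
f is primitive ⇔ t has order 255 in GF(2)[t]/(f), i.e. t^(255/q) ≠ 1 for each prime q | 255.
t^(85) mod f = t^7 + t^5 + t^3 + t.
t^(51) mod f = t^6 + t^5 + t^3 + t^2.
t^(15) mod f = t^7 + t^6 + t^5 + t^4 + t^2.
None equal 1, so t has full order 255; f is primitive.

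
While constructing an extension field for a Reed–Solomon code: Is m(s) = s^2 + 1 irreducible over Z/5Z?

Check for roots in Z/5Z: m(0) = 1; m(1) = 2; m(2) = 0 → root; m(3) = 0 → root; m(4) = 2.
m(2) = 0, so (s − 2) divides m(s); m is reducible.

No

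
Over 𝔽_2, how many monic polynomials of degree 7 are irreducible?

18

The number of monic irreducibles of degree 7 over GF(2) is (1/7)·Σ_{d∣7} μ(7/d) 2^d.
Divisors of 7: 1, 7; μ(7/d) for each: -1, 1.
Σ = − 2^1 + 2^7 = 126.
N = 126/7 = 18.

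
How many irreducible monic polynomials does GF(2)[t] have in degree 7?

18

By the necklace-counting formula, N_2(7) = (1/7) Σ_{d|7} μ(7/d)·2^d.
Divisors of 7: 1, 7; μ(7/d) for each: -1, 1.
Σ = − 2^1 + 2^7 = 126.
N = 126/7 = 18.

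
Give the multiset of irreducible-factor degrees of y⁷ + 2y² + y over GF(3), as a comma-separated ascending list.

Write h(y) = y⁷ + 2y² + y.
Roots in GF(3): h(0) = 0 → root; h(1) = 1; h(2) = 0 → root.
Linear factors from roots: (y), (y + 1).
Complete factorization: h(y) = (y)·(y + 1)·(y² + y + 2)·(y³ + y² + y + 2).
Factor degrees with multiplicity: 1 + 1 + 2 + 3 = 7.

1, 1, 2, 3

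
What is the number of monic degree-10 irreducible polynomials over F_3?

Gauss's count: N_{3}(10) = (1/10) Σ_{d|10} μ(10/d)·3^d.
Divisors of 10: 1, 2, 5, 10; μ(10/d) for each: 1, -1, -1, 1.
Σ = 3^1 − 3^2 − 3^5 + 3^10 = 58800.
N = 58800/10 = 5880.

5880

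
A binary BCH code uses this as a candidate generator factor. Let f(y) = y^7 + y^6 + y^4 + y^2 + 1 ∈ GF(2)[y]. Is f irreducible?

Check for roots in GF(2): f(0) = 1; f(1) = 1.
No roots, so no linear factors.
Monic irreducibles of degree 2 over GF(2): y^2 + y + 1.
None of them divide f (all give nonzero remainder).
Monic irreducibles of degree 3 over GF(2): y^3 + y + 1, y^3 + y^2 + 1.
None of them divide f (all give nonzero remainder).
No irreducible factor of degree ≤ 3 exists, so f is irreducible over GF(2).

Yes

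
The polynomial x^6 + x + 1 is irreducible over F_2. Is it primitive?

Yes

Write f(x) = x^6 + x + 1.
|GF(2^6)^×| = 2^6 − 1 = 63. Prime factorization: 63 = 3^2·7.
f is primitive ⇔ x has order 63 in GF(2)[x]/(f), i.e. x^(63/q) ≠ 1 for each prime q | 63.
x^(21) mod f = x^5 + x^4 + x^3 + x + 1.
x^(9) mod f = x^4 + x^3.
None equal 1, so x has full order 63; f is primitive.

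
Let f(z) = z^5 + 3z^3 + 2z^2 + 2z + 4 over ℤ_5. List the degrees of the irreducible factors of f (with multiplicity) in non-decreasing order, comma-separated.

1, 2, 2

Roots in ℤ_5: f(0) = 4; f(1) = 2; f(2) = 2; f(3) = 2; f(4) = 0 → root.
Linear factors from roots: (z + 1).
Complete factorization: f(z) = (z + 1)·(z^2 + 2)·(z^2 + 4z + 2).
Factor degrees with multiplicity: 1 + 2 + 2 = 5.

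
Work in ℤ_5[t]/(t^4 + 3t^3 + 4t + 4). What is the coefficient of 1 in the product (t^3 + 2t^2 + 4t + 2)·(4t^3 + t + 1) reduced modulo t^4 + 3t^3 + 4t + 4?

1

Multiply in ℤ_5[t]: (t^3 + 2t^2 + 4t + 2)·(4t^3 + t + 1) = 4t^6 + 3t^5 + 2t^4 + t^3 + t^2 + t + 2.
Reduce using t^4 ≡ 2t^3 + t + 1 (mod t^4 + 3t^3 + 4t + 4).
Reduced: 3t^3 + t^2 + t + 1.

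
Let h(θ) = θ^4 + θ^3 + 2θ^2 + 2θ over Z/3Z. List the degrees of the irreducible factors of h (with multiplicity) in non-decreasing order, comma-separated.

1, 1, 1, 1

Roots in Z/3Z: h(0) = 0 → root; h(1) = 0 → root; h(2) = 0 → root.
Linear factors from roots: (θ), (θ + 2), (θ + 1).
Complete factorization: h(θ) = (θ)·(θ + 2)·(θ + 1)^2.
Factor degrees with multiplicity: 1 + 1 + 1 + 1 = 4.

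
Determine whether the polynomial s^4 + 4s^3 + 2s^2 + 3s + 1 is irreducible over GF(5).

Write P(s) = s^4 + 4s^3 + 2s^2 + 3s + 1.
Check for roots in GF(5): P(0) = 1; P(1) = 1; P(2) = 3; P(3) = 2; P(4) = 2.
No roots, so no linear factors.
Degree-2 irreducible divisors: test the 10 monic irreducibles of degree 2 over GF(5).
None of them divide P (all give nonzero remainder).
No irreducible factor of degree ≤ 2 exists, so P is irreducible over GF(5).

Yes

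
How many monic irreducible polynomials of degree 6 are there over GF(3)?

116

x^(3^6) − x is the product of all monic irreducibles of degree dividing 6; Möbius inversion gives N = (1/6) Σ μ(6/d)·3^d.
Divisors of 6: 1, 2, 3, 6; μ(6/d) for each: 1, -1, -1, 1.
Σ = 3^1 − 3^2 − 3^3 + 3^6 = 696.
N = 696/6 = 116.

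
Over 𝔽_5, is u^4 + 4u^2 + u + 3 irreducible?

Write f(u) = u^4 + 4u^2 + u + 3.
Check for roots in 𝔽_5: f(0) = 3; f(1) = 4; f(2) = 2; f(3) = 3; f(4) = 2.
No roots, so no linear factors.
Degree-2 irreducible divisors: test the 10 monic irreducibles of degree 2 over GF(5).
None of them divide f (all give nonzero remainder).
No irreducible factor of degree ≤ 2 exists, so f is irreducible over GF(5).

Yes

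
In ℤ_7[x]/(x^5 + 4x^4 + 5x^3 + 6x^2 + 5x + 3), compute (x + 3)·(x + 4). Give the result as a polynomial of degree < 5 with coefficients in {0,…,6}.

Multiply in ℤ_7[x]: (x + 3)·(x + 4) = x^2 + 5.
Reduced: x^2 + 5.

x^2 + 5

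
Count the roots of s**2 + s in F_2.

Write h(s) = s**2 + s.
Evaluate at each of the 2 elements of F_2:
h(0) = 0 → root; h(1) = 0 → root.
Roots: {0, 1}.

2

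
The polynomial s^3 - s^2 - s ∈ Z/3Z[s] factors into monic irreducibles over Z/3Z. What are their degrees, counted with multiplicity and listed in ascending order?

1, 2

Write h(s) = s^3 - s^2 - s.
Roots in Z/3Z: h(0) = 0 → root; h(1) = 2; h(2) = 2.
Linear factors from roots: (s).
Complete factorization: h(s) = (s)·(s^2 - s - 1).
Factor degrees with multiplicity: 1 + 2 = 3.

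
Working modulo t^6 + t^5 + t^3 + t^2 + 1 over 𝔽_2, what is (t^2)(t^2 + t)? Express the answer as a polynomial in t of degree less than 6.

t^4 + t^3

Multiply in 𝔽_2[t]: (t^2)·(t^2 + t) = t^4 + t^3.
Reduced: t^4 + t^3.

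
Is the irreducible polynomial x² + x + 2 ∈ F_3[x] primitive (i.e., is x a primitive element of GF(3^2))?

Write f(x) = x² + x + 2.
|GF(3^2)^×| = 3^2 − 1 = 8. Prime factorization: 8 = 2^3.
f is primitive ⇔ x has order 8 in GF(3)[x]/(f), i.e. x^(8/q) ≠ 1 for each prime q | 8.
x^(4) mod f = 2.
None equal 1, so x has full order 8; f is primitive.

Yes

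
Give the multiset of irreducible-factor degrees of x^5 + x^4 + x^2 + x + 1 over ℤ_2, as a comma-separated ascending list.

5

Write g(x) = x^5 + x^4 + x^2 + x + 1.
Roots in ℤ_2: g(0) = 1; g(1) = 1.
Complete factorization: g(x) = (x^5 + x^4 + x^2 + x + 1).
Factor degrees with multiplicity: 5 = 5.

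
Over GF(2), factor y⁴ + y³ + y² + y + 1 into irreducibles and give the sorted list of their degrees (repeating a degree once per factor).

4

Write g(y) = y⁴ + y³ + y² + y + 1.
Roots in GF(2): g(0) = 1; g(1) = 1.
Complete factorization: g(y) = (y⁴ + y³ + y² + y + 1).
Factor degrees with multiplicity: 4 = 4.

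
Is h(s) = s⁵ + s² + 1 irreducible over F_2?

Check for roots in F_2: h(0) = 1; h(1) = 1.
No roots, so no linear factors.
Monic irreducibles of degree 2 over GF(2): s² + s + 1.
None of them divide h (all give nonzero remainder).
No irreducible factor of degree ≤ 2 exists, so h is irreducible over GF(2).

Yes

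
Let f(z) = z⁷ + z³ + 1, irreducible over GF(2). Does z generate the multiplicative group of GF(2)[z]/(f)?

Yes

|GF(2^7)^×| = 2^7 − 1 = 127. Prime factorization: 127 = 127.
f is primitive ⇔ z has order 127 in GF(2)[z]/(f), i.e. z^(127/q) ≠ 1 for each prime q | 127.
z^(1) mod f = z.
None equal 1, so z has full order 127; f is primitive.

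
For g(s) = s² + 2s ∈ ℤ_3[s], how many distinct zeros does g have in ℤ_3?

2

Evaluate at each of the 3 elements of ℤ_3:
g(0) = 0 → root; g(1) = 0 → root; g(2) = 2.
Roots: {0, 1}.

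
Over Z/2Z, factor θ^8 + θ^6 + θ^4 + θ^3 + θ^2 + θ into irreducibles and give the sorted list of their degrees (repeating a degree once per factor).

1, 1, 1, 2, 3

Write f(θ) = θ^8 + θ^6 + θ^4 + θ^3 + θ^2 + θ.
Roots in Z/2Z: f(0) = 0 → root; f(1) = 0 → root.
Linear factors from roots: (θ), (θ + 1).
Complete factorization: f(θ) = (θ)·(θ + 1)^2·(θ^2 + θ + 1)·(θ^3 + θ^2 + 1).
Factor degrees with multiplicity: 1 + 1 + 1 + 2 + 3 = 8.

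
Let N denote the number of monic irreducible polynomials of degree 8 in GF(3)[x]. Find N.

810

By the necklace-counting formula, N_3(8) = (1/8) Σ_{d|8} μ(8/d)·3^d.
Divisors of 8: 1, 2, 4, 8; μ(8/d) for each: 0, 0, -1, 1.
Σ = − 3^4 + 3^8 = 6480.
N = 6480/8 = 810.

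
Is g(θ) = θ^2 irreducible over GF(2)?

Check for roots in GF(2): g(0) = 0 → root; g(1) = 1.
g(0) = 0, so (θ) divides g(θ); g is reducible.

No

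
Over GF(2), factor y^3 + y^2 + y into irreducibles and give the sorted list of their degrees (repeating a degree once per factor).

Write h(y) = y^3 + y^2 + y.
Roots in GF(2): h(0) = 0 → root; h(1) = 1.
Linear factors from roots: (y).
Complete factorization: h(y) = (y)·(y^2 + y + 1).
Factor degrees with multiplicity: 1 + 2 = 3.

1, 2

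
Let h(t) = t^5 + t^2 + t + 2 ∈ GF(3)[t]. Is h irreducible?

Yes

Check for roots in GF(3): h(0) = 2; h(1) = 2; h(2) = 1.
No roots, so no linear factors.
Monic irreducibles of degree 2 over GF(3): t^2 + 1, t^2 + t + 2, t^2 + 2t + 2.
None of them divide h (all give nonzero remainder).
No irreducible factor of degree ≤ 2 exists, so h is irreducible over GF(3).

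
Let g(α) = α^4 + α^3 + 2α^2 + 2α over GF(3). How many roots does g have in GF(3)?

Evaluate at each of the 3 elements of GF(3):
g(0) = 0 → root; g(1) = 0 → root; g(2) = 0 → root.
Roots: {0, 1, 2}.

3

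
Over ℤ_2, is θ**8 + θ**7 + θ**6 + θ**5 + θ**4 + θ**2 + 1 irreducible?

Write h(θ) = θ**8 + θ**7 + θ**6 + θ**5 + θ**4 + θ**2 + 1.
Check for roots in ℤ_2: h(0) = 1; h(1) = 1.
No roots, so no linear factors.
Monic irreducibles of degree 2 over GF(2): θ**2 + θ + 1.
None of them divide h (all give nonzero remainder).
Monic irreducibles of degree 3 over GF(2): θ**3 + θ + 1, θ**3 + θ**2 + 1.
None of them divide h (all give nonzero remainder).
Monic irreducibles of degree 4 over GF(2): θ**4 + θ + 1, θ**4 + θ**3 + 1, θ**4 + θ**3 + θ**2 + θ + 1.
None of them divide h (all give nonzero remainder).
No irreducible factor of degree ≤ 4 exists, so h is irreducible over GF(2).

Yes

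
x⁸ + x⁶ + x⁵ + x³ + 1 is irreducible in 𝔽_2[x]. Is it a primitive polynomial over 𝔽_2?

Write f(x) = x⁸ + x⁶ + x⁵ + x³ + 1.
|GF(2^8)^×| = 2^8 − 1 = 255. Prime factorization: 255 = 3·5·17.
f is primitive ⇔ x has order 255 in GF(2)[x]/(f), i.e. x^(255/q) ≠ 1 for each prime q | 255.
x^(85) mod f = x⁶ + x⁵ + x⁴ + x³ + x² + x + 1.
x^(51) mod f = x⁶ + x⁵ + x⁴ + x³.
x^(15) mod f = x⁷ + x⁵ + x⁴ + x² + 1.
None equal 1, so x has full order 255; f is primitive.

Yes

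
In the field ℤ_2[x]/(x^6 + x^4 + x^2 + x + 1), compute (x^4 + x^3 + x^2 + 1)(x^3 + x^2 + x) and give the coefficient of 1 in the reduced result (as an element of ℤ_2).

Multiply in ℤ_2[x]: (x^4 + x^3 + x^2 + 1)·(x^3 + x^2 + x) = x^7 + x^5 + x^2 + x.
Reduce using x^6 ≡ x^4 + x^2 + x + 1 (mod x^6 + x^4 + x^2 + x + 1).
Reduced: x^3.

0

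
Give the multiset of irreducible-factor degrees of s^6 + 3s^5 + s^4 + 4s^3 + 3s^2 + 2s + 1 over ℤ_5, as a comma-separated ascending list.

Write f(s) = s^6 + 3s^5 + s^4 + 4s^3 + 3s^2 + 2s + 1.
Roots in ℤ_5: f(0) = 1; f(1) = 0 → root; f(2) = 0 → root; f(3) = 1; f(4) = 2.
Linear factors from roots: (s + 4), (s + 3).
Complete factorization: f(s) = (s + 3)·(s + 4)^2·(s^3 + 2s^2 + 4s + 2).
Factor degrees with multiplicity: 1 + 1 + 1 + 3 = 6.

1, 1, 1, 3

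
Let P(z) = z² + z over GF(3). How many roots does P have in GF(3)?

2

Evaluate at each of the 3 elements of GF(3):
P(0) = 0 → root; P(1) = 2; P(2) = 0 → root.
Roots: {0, 2}.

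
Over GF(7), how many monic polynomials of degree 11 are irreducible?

179756976

Gauss's count: N_{7}(11) = (1/11) Σ_{d|11} μ(11/d)·7^d.
Divisors of 11: 1, 11; μ(11/d) for each: -1, 1.
Σ = − 7^1 + 7^11 = 1977326736.
N = 1977326736/11 = 179756976.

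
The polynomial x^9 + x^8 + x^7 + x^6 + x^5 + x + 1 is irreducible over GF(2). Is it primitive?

Yes

Write f(x) = x^9 + x^8 + x^7 + x^6 + x^5 + x + 1.
|GF(2^9)^×| = 2^9 − 1 = 511. Prime factorization: 511 = 7·73.
f is primitive ⇔ x has order 511 in GF(2)[x]/(f), i.e. x^(511/q) ≠ 1 for each prime q | 511.
x^(73) mod f = x^7 + x^6 + x^3 + 1.
x^(7) mod f = x^7.
None equal 1, so x has full order 511; f is primitive.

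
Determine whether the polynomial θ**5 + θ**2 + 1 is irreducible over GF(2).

Write f(θ) = θ**5 + θ**2 + 1.
Check for roots in GF(2): f(0) = 1; f(1) = 1.
No roots, so no linear factors.
Monic irreducibles of degree 2 over GF(2): θ**2 + θ + 1.
None of them divide f (all give nonzero remainder).
No irreducible factor of degree ≤ 2 exists, so f is irreducible over GF(2).

Yes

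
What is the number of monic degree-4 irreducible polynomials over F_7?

588

By the necklace-counting formula, N_7(4) = (1/4) Σ_{d|4} μ(4/d)·7^d.
Divisors of 4: 1, 2, 4; μ(4/d) for each: 0, -1, 1.
Σ = − 7^2 + 7^4 = 2352.
N = 2352/4 = 588.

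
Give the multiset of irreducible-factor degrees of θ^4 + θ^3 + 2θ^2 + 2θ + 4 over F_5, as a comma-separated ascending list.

1, 1, 2

Write g(θ) = θ^4 + θ^3 + 2θ^2 + 2θ + 4.
Roots in F_5: g(0) = 4; g(1) = 0 → root; g(2) = 0 → root; g(3) = 1; g(4) = 4.
Linear factors from roots: (θ + 4), (θ + 3).
Complete factorization: g(θ) = (θ + 3)·(θ + 4)·(θ^2 + 4θ + 2).
Factor degrees with multiplicity: 1 + 1 + 2 = 4.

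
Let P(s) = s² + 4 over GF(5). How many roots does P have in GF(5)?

Evaluate at each of the 5 elements of GF(5):
P(0) = 4; P(1) = 0 → root; P(2) = 3; P(3) = 3; P(4) = 0 → root.
Roots: {1, 4}.

2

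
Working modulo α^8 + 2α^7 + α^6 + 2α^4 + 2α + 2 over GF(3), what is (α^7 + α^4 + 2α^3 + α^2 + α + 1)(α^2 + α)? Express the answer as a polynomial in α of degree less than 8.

Multiply in GF(3)[α]: (α^7 + α^4 + 2α^3 + α^2 + α + 1)·(α^2 + α) = α^9 + α^8 + α^6 + 2α^3 + 2α^2 + α.
Reduce using α^8 ≡ α^7 + 2α^6 + α^4 + α + 1 (mod α^8 + 2α^7 + α^6 + 2α^4 + 2α + 2).
Reduced: α^7 + 2α^6 + α^5 + 2α^4 + 2α^3 + α + 2.

α^7 + 2α^6 + α^5 + 2α^4 + 2α^3 + α + 2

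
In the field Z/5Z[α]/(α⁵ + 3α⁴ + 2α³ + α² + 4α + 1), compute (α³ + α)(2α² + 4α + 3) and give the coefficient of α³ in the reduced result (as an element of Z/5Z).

Multiply in Z/5Z[α]: (α³ + α)·(2α² + 4α + 3) = 2α⁵ + 4α⁴ + 4α² + 3α.
Reduce using α⁵ ≡ 2α⁴ + 3α³ + 4α² + α + 4 (mod α⁵ + 3α⁴ + 2α³ + α² + 4α + 1).
Reduced: 3α⁴ + α³ + 2α² + 3.

1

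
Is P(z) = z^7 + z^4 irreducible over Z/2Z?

Check for roots in Z/2Z: P(0) = 0 → root; P(1) = 0 → root.
P(0) = 0, so (z) divides P(z); P is reducible.

No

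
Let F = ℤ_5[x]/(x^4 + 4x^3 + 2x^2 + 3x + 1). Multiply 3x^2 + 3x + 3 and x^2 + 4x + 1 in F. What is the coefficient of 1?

0

Multiply in ℤ_5[x]: (3x^2 + 3x + 3)·(x^2 + 4x + 1) = 3x^4 + 3x^2 + 3.
Reduce using x^4 ≡ x^3 + 3x^2 + 2x + 4 (mod x^4 + 4x^3 + 2x^2 + 3x + 1).
Reduced: 3x^3 + 2x^2 + x.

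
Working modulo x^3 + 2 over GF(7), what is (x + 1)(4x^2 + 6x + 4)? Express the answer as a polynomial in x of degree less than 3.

3x^2 + 3x + 3

Multiply in GF(7)[x]: (x + 1)·(4x^2 + 6x + 4) = 4x^3 + 3x^2 + 3x + 4.
Reduce using x^3 ≡ 5 (mod x^3 + 2).
Reduced: 3x^2 + 3x + 3.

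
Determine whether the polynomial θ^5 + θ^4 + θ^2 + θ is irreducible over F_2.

No

Write P(θ) = θ^5 + θ^4 + θ^2 + θ.
Check for roots in F_2: P(0) = 0 → root; P(1) = 0 → root.
P(0) = 0, so (θ) divides P(θ); P is reducible.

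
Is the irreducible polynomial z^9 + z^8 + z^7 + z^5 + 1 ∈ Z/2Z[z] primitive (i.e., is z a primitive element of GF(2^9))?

No

Write f(z) = z^9 + z^8 + z^7 + z^5 + 1.
|GF(2^9)^×| = 2^9 − 1 = 511. Prime factorization: 511 = 7·73.
f is primitive ⇔ z has order 511 in GF(2)[z]/(f), i.e. z^(511/q) ≠ 1 for each prime q | 511.
z^(73) mod f = 1
z^(7) mod f = z^7.
Since z^(73) = 1, the order of z divides 73 < 511; not primitive.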